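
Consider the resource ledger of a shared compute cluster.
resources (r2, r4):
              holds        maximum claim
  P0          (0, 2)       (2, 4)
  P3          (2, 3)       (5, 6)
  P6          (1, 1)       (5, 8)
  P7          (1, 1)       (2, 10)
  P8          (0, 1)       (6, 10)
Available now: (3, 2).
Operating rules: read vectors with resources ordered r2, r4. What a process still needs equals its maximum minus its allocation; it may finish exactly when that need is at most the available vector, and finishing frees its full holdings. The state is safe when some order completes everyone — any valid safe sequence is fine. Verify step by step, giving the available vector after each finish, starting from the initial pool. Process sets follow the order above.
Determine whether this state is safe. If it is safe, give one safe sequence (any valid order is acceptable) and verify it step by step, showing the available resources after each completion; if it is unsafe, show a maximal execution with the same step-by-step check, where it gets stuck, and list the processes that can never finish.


UNSAFE — no complete ordering exists.
Key observation: P0, P3, P6 can finish, but then (6, 8) is all there is, and the blocked group's r4 demands exceed it.
A maximal execution: P0, P3, P6 — then nothing else fits. Check, step by step:
  pool = (3, 2)
  P0: need (2, 2) fits (3, 2); releases (0, 2), pool now (3, 4)
  P3: need (3, 3) fits (3, 4); releases (2, 3), pool now (5, 7)
  P6: need (4, 7) fits (5, 7); releases (1, 1), pool now (6, 8)
  P7 still needs (1, 9) but only (6, 8) is free — short on r4
  P8 still needs (6, 9) but only (6, 8) is free — short on r4
Processes that can never finish: P7 and P8.


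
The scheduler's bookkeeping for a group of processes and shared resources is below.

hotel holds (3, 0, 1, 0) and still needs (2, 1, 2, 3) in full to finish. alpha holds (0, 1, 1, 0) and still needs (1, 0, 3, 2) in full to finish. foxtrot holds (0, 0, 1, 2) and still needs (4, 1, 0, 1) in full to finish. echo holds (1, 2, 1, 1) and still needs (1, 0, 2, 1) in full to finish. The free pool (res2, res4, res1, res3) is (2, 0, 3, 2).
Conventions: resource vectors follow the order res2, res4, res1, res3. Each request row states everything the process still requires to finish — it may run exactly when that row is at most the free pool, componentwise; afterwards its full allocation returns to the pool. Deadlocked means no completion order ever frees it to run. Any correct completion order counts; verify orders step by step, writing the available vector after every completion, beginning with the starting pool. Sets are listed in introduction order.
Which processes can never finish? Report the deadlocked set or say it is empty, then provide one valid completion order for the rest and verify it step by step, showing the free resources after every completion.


Nothing here is deadlocked.
Key observation: no deadlock: echo fits now, and the freed resources carry the rest through.
One completion order for the rest: echo, alpha, hotel, foxtrot. Verifying each step:
  pool = (2, 0, 3, 2)
  echo needs (1, 0, 2, 1) <= (2, 0, 3, 2) -> finishes; pool += (1, 2, 1, 1) = (3, 2, 4, 3)
  alpha needs (1, 0, 3, 2) <= (3, 2, 4, 3) -> finishes; pool += (0, 1, 1, 0) = (3, 3, 5, 3)
  hotel needs (2, 1, 2, 3) <= (3, 3, 5, 3) -> finishes; pool += (3, 0, 1, 0) = (6, 3, 6, 3)
  foxtrot needs (4, 1, 0, 1) <= (6, 3, 6, 3) -> finishes; pool += (0, 0, 1, 2) = (6, 3, 7, 5)


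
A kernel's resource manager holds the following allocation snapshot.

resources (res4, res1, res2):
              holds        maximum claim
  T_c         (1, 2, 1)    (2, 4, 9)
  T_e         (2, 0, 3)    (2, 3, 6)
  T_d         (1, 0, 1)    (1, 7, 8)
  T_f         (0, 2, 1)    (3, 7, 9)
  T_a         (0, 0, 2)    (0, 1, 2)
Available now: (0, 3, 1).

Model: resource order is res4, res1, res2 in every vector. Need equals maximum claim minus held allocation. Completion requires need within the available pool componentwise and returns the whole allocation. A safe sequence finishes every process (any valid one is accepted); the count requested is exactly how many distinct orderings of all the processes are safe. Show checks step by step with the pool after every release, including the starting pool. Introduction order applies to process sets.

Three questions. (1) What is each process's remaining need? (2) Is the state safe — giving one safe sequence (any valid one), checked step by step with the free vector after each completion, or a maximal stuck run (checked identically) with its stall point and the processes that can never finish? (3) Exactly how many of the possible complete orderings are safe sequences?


(1) Outstanding need per process (order res4, res1, res2):
  T_c: (1, 2, 8)
  T_e: (0, 3, 3)
  T_d: (0, 7, 7)
  T_f: (3, 5, 8)
  T_a: (0, 1, 0)
(2) UNSAFE — no complete ordering exists.
Key observation: no order helps: past T_a, T_e, the free pool tops out at (2, 3, 6), below what each blocked process needs in res2.
Going as far as possible: T_a, T_e; after that, nothing fits. Walking it through:
  pool = (0, 3, 1)
  T_a needs (0, 1, 0) <= (0, 3, 1) -> finishes; pool += (0, 0, 2) = (0, 3, 3)
  T_e needs (0, 3, 3) <= (0, 3, 3) -> finishes; pool += (2, 0, 3) = (2, 3, 6)
  T_c still needs (1, 2, 8) but only (2, 3, 6) is free — short on res2
  T_d still needs (0, 7, 7) but only (2, 3, 6) is free — short on res1 and res2
  T_f still needs (3, 5, 8) but only (2, 3, 6) is free — short on res4, res1 and res2
Processes that can never finish: T_c, T_d and T_f.
(3) Precisely 0 of the possible complete orderings are safe sequences.


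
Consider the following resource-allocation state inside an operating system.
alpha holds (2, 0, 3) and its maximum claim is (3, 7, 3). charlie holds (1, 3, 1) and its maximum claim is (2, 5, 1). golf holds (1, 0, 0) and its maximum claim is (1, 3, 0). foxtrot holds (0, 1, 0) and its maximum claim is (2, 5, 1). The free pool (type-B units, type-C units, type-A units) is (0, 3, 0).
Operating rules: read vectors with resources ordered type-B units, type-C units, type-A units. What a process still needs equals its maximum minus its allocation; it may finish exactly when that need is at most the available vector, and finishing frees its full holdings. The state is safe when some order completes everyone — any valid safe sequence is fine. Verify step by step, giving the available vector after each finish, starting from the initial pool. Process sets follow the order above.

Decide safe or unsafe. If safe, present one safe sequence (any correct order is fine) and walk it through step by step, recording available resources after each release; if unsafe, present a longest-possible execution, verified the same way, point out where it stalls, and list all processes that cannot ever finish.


SAFE, for example via the order golf, charlie, foxtrot, alpha.
Key observation: the first exact fit in this order is golf — it needs (0, 3, 0) with (0, 3, 0) free, meeting a requested resource to the last unit.
Step-by-step check:
  pool = (0, 3, 0)
  golf needs (0, 3, 0) <= (0, 3, 0) -> finishes; pool += (1, 0, 0) = (1, 3, 0)
  charlie needs (1, 2, 0) <= (1, 3, 0) -> finishes; pool += (1, 3, 1) = (2, 6, 1)
  foxtrot needs (2, 4, 1) <= (2, 6, 1) -> finishes; pool += (0, 1, 0) = (2, 7, 1)
  alpha needs (1, 7, 0) <= (2, 7, 1) -> finishes; pool += (2, 0, 3) = (4, 7, 4)


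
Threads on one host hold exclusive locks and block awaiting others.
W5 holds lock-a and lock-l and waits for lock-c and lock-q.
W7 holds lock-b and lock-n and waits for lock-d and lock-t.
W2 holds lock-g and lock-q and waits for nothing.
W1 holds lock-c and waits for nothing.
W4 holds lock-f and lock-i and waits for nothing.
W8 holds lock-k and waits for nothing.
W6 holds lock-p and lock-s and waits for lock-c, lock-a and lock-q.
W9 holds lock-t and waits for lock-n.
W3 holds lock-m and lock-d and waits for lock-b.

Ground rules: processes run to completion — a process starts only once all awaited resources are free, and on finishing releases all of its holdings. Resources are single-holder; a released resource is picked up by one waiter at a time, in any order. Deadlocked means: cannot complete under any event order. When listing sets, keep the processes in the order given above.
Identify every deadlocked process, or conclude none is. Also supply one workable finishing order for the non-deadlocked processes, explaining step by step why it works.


Deadlocked set: W7, W9 and W3.
Key observation: nobody on the ring W7 -> W9 -> W7 can start until another member finishes, which never happens; W3 is caught in further circular waits.
One completion order for the rest: W1, W2, W5, W8, W6, W4.
Step-by-step check:
  run W1 (it waits on nothing); releases lock-c
  run W2 (it waits on nothing); releases lock-g and lock-q
  W5: everything it awaited (lock-c and lock-q) is free; runs, freeing lock-a and lock-l
  run W8 (it waits on nothing); releases lock-k
  W6: everything it awaited (lock-c, lock-a and lock-q) is free; runs, freeing lock-p and lock-s
  run W4 (it waits on nothing); releases lock-f and lock-i


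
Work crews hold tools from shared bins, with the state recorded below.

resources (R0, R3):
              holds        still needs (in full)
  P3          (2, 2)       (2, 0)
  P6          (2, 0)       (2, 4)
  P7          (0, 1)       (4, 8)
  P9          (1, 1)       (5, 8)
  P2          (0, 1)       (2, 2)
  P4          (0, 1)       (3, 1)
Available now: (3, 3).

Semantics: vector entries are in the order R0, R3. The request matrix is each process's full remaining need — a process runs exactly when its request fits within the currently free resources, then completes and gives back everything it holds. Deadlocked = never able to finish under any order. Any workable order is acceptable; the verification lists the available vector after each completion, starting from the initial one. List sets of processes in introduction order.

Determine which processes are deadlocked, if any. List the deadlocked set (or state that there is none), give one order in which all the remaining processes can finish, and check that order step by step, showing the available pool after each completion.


Deadlocked: P7 and P9.
Key observation: the pool after P2, P6, P4, P3 is (7, 7); every surviving request exceeds it in R3, so progress ends there.
The rest can finish in the order P2, P6, P4, P3. Verifying each step:
  pool = (3, 3)
  run P2 (needs (2, 2), free (3, 3)); after release of (0, 1) the pool is (3, 4)
  run P6 (needs (2, 4), free (3, 4)); after release of (2, 0) the pool is (5, 4)
  run P4 (needs (3, 1), free (5, 4)); after release of (0, 1) the pool is (5, 5)
  run P3 (needs (2, 0), free (5, 5)); after release of (2, 2) the pool is (7, 7)
None of the blocked processes ever fits:
  P7 still needs (4, 8) but only (7, 7) is free — short on R3
  P9 still needs (5, 8) but only (7, 7) is free — short on R3


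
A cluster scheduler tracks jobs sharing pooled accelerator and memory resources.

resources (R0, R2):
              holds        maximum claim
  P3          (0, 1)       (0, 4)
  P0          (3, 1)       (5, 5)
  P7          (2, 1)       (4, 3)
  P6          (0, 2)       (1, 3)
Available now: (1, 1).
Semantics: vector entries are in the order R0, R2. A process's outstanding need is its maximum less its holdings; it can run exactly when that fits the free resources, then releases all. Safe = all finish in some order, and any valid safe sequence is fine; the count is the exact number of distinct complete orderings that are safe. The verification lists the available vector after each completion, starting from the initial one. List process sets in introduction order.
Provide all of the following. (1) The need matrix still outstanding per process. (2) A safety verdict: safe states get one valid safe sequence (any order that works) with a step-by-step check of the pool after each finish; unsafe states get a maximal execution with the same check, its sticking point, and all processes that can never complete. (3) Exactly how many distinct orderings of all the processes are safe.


(1) Need matrix, components ordered R0, R2:
  P3: (0, 3)
  P0: (2, 4)
  P7: (2, 2)
  P6: (1, 1)
(2) UNSAFE — no complete ordering exists.
Key observation: once P6, P3 finish, the pool peaks at (1, 4) — and every remaining process still needs more R0 than that.
A maximal execution: P6, P3 — then nothing else fits. Verifying each step:
  pool = (1, 1)
  run P6 (needs (1, 1), free (1, 1)); after release of (0, 2) the pool is (1, 3)
  run P3 (needs (0, 3), free (1, 3)); after release of (0, 1) the pool is (1, 4)
  P0 still needs (2, 4) but only (1, 4) is free — short on R0
  P7 still needs (2, 2) but only (1, 4) is free — short on R0
Processes that can never finish: P0 and P7.
(3) Precisely 0 of the possible complete orderings are safe sequences.


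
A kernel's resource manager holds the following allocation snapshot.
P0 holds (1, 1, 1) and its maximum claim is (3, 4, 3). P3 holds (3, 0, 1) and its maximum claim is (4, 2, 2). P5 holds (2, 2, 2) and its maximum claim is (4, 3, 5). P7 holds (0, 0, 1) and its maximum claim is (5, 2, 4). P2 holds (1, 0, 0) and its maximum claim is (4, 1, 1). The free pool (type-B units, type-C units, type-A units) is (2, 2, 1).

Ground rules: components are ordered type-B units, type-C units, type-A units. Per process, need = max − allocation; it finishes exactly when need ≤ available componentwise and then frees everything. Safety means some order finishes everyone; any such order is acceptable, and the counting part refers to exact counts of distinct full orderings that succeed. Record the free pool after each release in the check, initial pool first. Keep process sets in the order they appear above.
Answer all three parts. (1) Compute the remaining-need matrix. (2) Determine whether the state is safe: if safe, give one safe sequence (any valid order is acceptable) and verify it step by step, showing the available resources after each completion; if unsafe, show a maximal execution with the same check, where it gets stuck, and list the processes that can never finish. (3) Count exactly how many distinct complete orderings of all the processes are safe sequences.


(1) Remaining need (order type-B units, type-C units, type-A units):
  P0: (2, 3, 2)
  P3: (1, 2, 1)
  P5: (2, 1, 3)
  P7: (5, 2, 3)
  P2: (3, 1, 1)
(2) The state is UNSAFE.
Key observation: after P3, P2 the pool peaks at (6, 2, 2), and each blocked process is short somewhere: P0 on type-C units; P5 on type-A units; P7 on type-A units.
Going as far as possible: P3, P2; after that, nothing fits. Walking it through:
  pool = (2, 2, 1)
  P3 needs (1, 2, 1) <= (2, 2, 1) -> finishes; pool += (3, 0, 1) = (5, 2, 2)
  P2 needs (3, 1, 1) <= (5, 2, 2) -> finishes; pool += (1, 0, 0) = (6, 2, 2)
  P0 still needs (2, 3, 2) but only (6, 2, 2) is free — short on type-C units
  P5 still needs (2, 1, 3) but only (6, 2, 2) is free — short on type-A units
  P7 still needs (5, 2, 3) but only (6, 2, 2) is free — short on type-A units
Processes that can never finish: P0, P5 and P7.
(3) Precisely 0 of the possible complete orderings are safe sequences.


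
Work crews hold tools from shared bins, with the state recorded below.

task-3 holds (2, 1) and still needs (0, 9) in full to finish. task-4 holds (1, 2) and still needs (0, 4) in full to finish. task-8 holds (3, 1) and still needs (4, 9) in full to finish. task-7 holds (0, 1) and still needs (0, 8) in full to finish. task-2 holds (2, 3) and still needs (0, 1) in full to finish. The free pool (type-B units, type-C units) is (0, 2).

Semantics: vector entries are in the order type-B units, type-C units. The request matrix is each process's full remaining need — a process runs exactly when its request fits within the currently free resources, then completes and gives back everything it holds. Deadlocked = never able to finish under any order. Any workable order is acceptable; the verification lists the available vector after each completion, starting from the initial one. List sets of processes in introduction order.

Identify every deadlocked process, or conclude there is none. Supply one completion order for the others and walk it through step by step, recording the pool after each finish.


The deadlocked set is task-3, task-8 and task-7.
Key observation: type-C units is the bottleneck — with task-2, task-4 done the pool holds (3, 7), short of every remaining need.
A valid finishing order for the others: task-2, task-4. Walking it through:
  pool = (0, 2)
  run task-2 (needs (0, 1), free (0, 2)); after release of (2, 3) the pool is (2, 5)
  run task-4 (needs (0, 4), free (2, 5)); after release of (1, 2) the pool is (3, 7)
The blocked processes can never fit:
  task-3 cannot run: need (0, 9) vs free (3, 7) (insufficient type-C units)
  task-8 cannot run: need (4, 9) vs free (3, 7) (insufficient type-B units and type-C units)
  task-7 cannot run: need (0, 8) vs free (3, 7) (insufficient type-C units)


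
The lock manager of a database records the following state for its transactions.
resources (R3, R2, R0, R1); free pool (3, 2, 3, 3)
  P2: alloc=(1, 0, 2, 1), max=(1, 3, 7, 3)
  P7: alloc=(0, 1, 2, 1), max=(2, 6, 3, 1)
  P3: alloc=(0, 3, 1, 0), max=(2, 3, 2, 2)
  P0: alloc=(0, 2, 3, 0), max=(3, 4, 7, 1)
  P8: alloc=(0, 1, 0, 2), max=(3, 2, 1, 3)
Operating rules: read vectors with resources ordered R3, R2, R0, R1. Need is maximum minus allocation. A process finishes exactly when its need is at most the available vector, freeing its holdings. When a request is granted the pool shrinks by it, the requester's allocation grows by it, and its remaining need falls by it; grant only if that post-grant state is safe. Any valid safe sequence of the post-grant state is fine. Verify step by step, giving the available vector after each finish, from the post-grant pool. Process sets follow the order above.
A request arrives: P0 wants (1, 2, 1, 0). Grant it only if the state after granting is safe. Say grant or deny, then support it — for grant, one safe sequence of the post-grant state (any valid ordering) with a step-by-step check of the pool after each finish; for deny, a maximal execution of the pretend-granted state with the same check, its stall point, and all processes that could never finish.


GRANT: granting preserves safety; a valid post-grant sequence is P3, P0, P8, P2, P7.
Key observation: the transfer keeps a workable pool ((2, 0, 2, 3)); P3 starts the safe sequence.
Check on the post-grant state, step by step:
  pool = (2, 0, 2, 3)
  run P3 (needs (2, 0, 1, 2), free (2, 0, 2, 3)); after release of (0, 3, 1, 0) the pool is (2, 3, 3, 3)
  run P0 (needs (2, 0, 3, 1), free (2, 3, 3, 3)); after release of (1, 4, 4, 0) the pool is (3, 7, 7, 3)
  run P8 (needs (3, 1, 1, 1), free (3, 7, 7, 3)); after release of (0, 1, 0, 2) the pool is (3, 8, 7, 5)
  run P2 (needs (0, 3, 5, 2), free (3, 8, 7, 5)); after release of (1, 0, 2, 1) the pool is (4, 8, 9, 6)
  run P7 (needs (2, 5, 1, 0), free (4, 8, 9, 6)); after release of (0, 1, 2, 1) the pool is (4, 9, 11, 7)


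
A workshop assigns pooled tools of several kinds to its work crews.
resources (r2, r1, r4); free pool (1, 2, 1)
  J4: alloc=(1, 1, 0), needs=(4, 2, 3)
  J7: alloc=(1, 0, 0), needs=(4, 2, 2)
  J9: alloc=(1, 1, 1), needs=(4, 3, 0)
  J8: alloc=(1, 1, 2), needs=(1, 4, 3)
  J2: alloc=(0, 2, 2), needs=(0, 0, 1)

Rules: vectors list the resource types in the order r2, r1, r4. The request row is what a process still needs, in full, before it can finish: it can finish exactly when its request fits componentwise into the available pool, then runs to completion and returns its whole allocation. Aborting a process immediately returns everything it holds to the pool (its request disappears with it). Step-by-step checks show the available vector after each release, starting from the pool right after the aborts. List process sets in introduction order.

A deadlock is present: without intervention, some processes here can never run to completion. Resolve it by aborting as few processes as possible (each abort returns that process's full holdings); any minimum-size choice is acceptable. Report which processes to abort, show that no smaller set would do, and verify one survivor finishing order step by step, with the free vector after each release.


Minimum abort set: J7 and J9.
Key observation: J4 had no path to completion before; after the abort of J7 and J9 ((2, 1, 1) returned), step 3 is where it fits.
No one abort is enough; case by case: J4 alone leaves J7 blocked (short on r2); J7 alone leaves J4 blocked (short on r2); J9 alone leaves J4 blocked (short on r2); J8 alone leaves J4 blocked (short on r2); J2 alone leaves J4 blocked (short on r2).
Survivors finish in the order: J2, J8, J4. Check, step by step (pool after the aborts first):
  pool = (3, 3, 2)
  J2: need (0, 0, 1) fits (3, 3, 2); releases (0, 2, 2), pool now (3, 5, 4)
  J8: need (1, 4, 3) fits (3, 5, 4); releases (1, 1, 2), pool now (4, 6, 6)
  J4: need (4, 2, 3) fits (4, 6, 6); releases (1, 1, 0), pool now (5, 7, 6)


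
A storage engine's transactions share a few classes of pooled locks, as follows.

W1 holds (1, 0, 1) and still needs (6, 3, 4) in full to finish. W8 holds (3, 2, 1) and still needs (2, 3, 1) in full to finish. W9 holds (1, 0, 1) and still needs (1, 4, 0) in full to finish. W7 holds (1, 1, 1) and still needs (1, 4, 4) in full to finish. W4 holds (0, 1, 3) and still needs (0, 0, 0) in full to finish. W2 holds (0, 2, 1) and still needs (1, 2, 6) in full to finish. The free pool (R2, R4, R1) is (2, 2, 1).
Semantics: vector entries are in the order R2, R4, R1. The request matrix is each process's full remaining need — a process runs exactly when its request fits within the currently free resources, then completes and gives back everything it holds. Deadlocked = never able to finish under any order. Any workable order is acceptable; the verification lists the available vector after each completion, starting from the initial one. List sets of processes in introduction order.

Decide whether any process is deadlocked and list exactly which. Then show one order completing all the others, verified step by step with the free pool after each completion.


No process is deadlocked.
Key observation: W4 can run right away; the returned allocation unlocks the remaining processes in turn.
A valid finishing order for the others: W4, W8, W7, W1, W2, W9. Check, step by step:
  pool = (2, 2, 1)
  run W4 (needs (0, 0, 0), free (2, 2, 1)); after release of (0, 1, 3) the pool is (2, 3, 4)
  run W8 (needs (2, 3, 1), free (2, 3, 4)); after release of (3, 2, 1) the pool is (5, 5, 5)
  run W7 (needs (1, 4, 4), free (5, 5, 5)); after release of (1, 1, 1) the pool is (6, 6, 6)
  run W1 (needs (6, 3, 4), free (6, 6, 6)); after release of (1, 0, 1) the pool is (7, 6, 7)
  run W2 (needs (1, 2, 6), free (7, 6, 7)); after release of (0, 2, 1) the pool is (7, 8, 8)
  run W9 (needs (1, 4, 0), free (7, 8, 8)); after release of (1, 0, 1) the pool is (8, 8, 9)


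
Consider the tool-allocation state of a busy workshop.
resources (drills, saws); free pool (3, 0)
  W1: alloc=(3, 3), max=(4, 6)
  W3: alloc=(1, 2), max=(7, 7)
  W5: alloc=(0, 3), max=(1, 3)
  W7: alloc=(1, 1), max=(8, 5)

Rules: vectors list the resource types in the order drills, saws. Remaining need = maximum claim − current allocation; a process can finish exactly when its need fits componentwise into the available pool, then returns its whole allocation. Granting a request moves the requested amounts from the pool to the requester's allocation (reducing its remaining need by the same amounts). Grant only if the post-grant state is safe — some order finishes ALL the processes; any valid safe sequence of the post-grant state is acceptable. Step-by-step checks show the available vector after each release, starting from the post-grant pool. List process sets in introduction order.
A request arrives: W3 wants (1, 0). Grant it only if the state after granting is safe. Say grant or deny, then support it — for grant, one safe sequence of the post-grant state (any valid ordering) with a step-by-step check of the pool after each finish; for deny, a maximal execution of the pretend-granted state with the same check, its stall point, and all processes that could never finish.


GRANT: granting preserves safety; a valid post-grant sequence is W5, W1, W3, W7.
Key observation: post-grant, (2, 0) remains, and an order beginning with W5 completes everyone.
Verifying the post-grant state step by step:
  pool = (2, 0)
  run W5 (needs (1, 0), free (2, 0)); after release of (0, 3) the pool is (2, 3)
  run W1 (needs (1, 3), free (2, 3)); after release of (3, 3) the pool is (5, 6)
  run W3 (needs (5, 5), free (5, 6)); after release of (2, 2) the pool is (7, 8)
  run W7 (needs (7, 4), free (7, 8)); after release of (1, 1) the pool is (8, 9)


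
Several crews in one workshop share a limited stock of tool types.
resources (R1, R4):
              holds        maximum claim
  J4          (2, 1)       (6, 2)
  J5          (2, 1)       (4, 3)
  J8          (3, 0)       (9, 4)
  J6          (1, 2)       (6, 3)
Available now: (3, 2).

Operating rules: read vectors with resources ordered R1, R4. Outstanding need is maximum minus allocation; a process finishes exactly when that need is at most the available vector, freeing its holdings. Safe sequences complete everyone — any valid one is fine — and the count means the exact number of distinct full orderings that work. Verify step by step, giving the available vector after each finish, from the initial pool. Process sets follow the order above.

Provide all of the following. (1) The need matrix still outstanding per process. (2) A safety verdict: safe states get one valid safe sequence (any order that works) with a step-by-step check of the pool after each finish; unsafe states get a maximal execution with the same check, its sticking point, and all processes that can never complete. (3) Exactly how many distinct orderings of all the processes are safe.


(1) Need matrix, components ordered R1, R4:
  J4: (4, 1)
  J5: (2, 2)
  J8: (6, 4)
  J6: (5, 1)
(2) SAFE — a valid safe sequence is J5, J4, J6, J8.
Key observation: the first exact fit in this order is J5 — it needs (2, 2) with (3, 2) free, meeting a requested resource to the last unit.
Walking it through:
  pool = (3, 2)
  J5 needs (2, 2) <= (3, 2) -> finishes; pool += (2, 1) = (5, 3)
  J4 needs (4, 1) <= (5, 3) -> finishes; pool += (2, 1) = (7, 4)
  J6 needs (5, 1) <= (7, 4) -> finishes; pool += (1, 2) = (8, 6)
  J8 needs (6, 4) <= (8, 6) -> finishes; pool += (3, 0) = (11, 6)
(3) Exactly 4 of the possible complete orderings are safe sequences.


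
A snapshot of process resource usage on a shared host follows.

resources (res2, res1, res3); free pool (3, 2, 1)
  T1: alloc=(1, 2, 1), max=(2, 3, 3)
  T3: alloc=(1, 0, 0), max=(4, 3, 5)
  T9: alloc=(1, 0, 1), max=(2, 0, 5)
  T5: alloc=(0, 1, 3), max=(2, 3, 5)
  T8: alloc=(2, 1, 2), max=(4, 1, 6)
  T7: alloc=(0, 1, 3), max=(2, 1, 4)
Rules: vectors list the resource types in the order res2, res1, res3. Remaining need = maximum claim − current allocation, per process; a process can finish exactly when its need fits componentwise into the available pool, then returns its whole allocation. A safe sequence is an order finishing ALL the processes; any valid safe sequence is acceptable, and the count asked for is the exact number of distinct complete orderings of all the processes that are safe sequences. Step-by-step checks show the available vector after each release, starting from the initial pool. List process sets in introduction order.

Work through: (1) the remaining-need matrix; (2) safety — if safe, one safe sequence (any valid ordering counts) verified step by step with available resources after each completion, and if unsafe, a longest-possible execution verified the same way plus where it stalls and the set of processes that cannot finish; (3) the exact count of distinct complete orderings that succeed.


(1) Outstanding need per process (order res2, res1, res3):
  T1: (1, 1, 2)
  T3: (3, 3, 5)
  T9: (1, 0, 4)
  T5: (2, 2, 2)
  T8: (2, 0, 4)
  T7: (2, 0, 1)
(2) SAFE — a valid safe sequence is T7, T1, T9, T3, T5, T8.
Key observation: the first exact fit in this order is T7 — it needs (2, 0, 1) with (3, 2, 1) free, meeting a requested resource to the last unit.
Check, step by step:
  pool = (3, 2, 1)
  run T7 (needs (2, 0, 1), free (3, 2, 1)); after release of (0, 1, 3) the pool is (3, 3, 4)
  run T1 (needs (1, 1, 2), free (3, 3, 4)); after release of (1, 2, 1) the pool is (4, 5, 5)
  run T9 (needs (1, 0, 4), free (4, 5, 5)); after release of (1, 0, 1) the pool is (5, 5, 6)
  run T3 (needs (3, 3, 5), free (5, 5, 6)); after release of (1, 0, 0) the pool is (6, 5, 6)
  run T5 (needs (2, 2, 2), free (6, 5, 6)); after release of (0, 1, 3) the pool is (6, 6, 9)
  run T8 (needs (2, 0, 4), free (6, 6, 9)); after release of (2, 1, 2) the pool is (8, 7, 11)
(3) The exact count: 96 of the possible complete orderings are safe sequences.


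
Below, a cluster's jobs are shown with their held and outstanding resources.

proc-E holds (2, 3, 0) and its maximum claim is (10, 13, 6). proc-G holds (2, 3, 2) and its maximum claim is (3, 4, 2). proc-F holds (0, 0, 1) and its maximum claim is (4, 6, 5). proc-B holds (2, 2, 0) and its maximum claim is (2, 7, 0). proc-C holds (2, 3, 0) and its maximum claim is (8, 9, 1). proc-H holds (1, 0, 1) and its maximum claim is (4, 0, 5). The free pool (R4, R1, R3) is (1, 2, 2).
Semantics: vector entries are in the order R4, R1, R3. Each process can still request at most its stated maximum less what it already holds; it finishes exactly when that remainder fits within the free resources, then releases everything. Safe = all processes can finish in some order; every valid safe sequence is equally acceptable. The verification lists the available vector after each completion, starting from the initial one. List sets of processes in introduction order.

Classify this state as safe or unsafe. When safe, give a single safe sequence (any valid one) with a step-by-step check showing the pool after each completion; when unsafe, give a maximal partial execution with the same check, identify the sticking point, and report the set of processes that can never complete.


The state is SAFE; one workable sequence: proc-G, proc-H, proc-B, proc-F, proc-C, proc-E.
Key observation: reading the order forward, proc-G is the first process whose need (1, 1, 0) meets the free pool (1, 2, 2) exactly on a resource it requests.
Step-by-step check:
  pool = (1, 2, 2)
  proc-G needs (1, 1, 0) <= (1, 2, 2) -> finishes; pool += (2, 3, 2) = (3, 5, 4)
  proc-H needs (3, 0, 4) <= (3, 5, 4) -> finishes; pool += (1, 0, 1) = (4, 5, 5)
  proc-B needs (0, 5, 0) <= (4, 5, 5) -> finishes; pool += (2, 2, 0) = (6, 7, 5)
  proc-F needs (4, 6, 4) <= (6, 7, 5) -> finishes; pool += (0, 0, 1) = (6, 7, 6)
  proc-C needs (6, 6, 1) <= (6, 7, 6) -> finishes; pool += (2, 3, 0) = (8, 10, 6)
  proc-E needs (8, 10, 6) <= (8, 10, 6) -> finishes; pool += (2, 3, 0) = (10, 13, 6)


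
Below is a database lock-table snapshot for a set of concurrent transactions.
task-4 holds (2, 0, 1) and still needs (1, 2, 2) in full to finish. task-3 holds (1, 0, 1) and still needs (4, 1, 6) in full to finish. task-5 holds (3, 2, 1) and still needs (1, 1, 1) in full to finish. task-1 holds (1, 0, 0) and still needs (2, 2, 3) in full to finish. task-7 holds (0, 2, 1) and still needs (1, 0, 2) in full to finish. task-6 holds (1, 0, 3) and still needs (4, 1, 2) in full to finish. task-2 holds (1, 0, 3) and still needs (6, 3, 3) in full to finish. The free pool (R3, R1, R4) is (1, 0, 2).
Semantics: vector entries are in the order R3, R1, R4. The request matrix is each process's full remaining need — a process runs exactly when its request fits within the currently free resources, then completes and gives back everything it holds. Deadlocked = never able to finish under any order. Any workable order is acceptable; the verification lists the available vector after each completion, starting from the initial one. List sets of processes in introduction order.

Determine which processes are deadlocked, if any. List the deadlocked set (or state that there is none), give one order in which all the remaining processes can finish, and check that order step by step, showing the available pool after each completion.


The deadlocked set is empty.
Key observation: starting with task-7, each completion frees enough for the next — no one is permanently blocked.
One completion order for the rest: task-7, task-5, task-6, task-3, task-2, task-4, task-1. Walking it through:
  pool = (1, 0, 2)
  run task-7 (needs (1, 0, 2), free (1, 0, 2)); after release of (0, 2, 1) the pool is (1, 2, 3)
  run task-5 (needs (1, 1, 1), free (1, 2, 3)); after release of (3, 2, 1) the pool is (4, 4, 4)
  run task-6 (needs (4, 1, 2), free (4, 4, 4)); after release of (1, 0, 3) the pool is (5, 4, 7)
  run task-3 (needs (4, 1, 6), free (5, 4, 7)); after release of (1, 0, 1) the pool is (6, 4, 8)
  run task-2 (needs (6, 3, 3), free (6, 4, 8)); after release of (1, 0, 3) the pool is (7, 4, 11)
  run task-4 (needs (1, 2, 2), free (7, 4, 11)); after release of (2, 0, 1) the pool is (9, 4, 12)
  run task-1 (needs (2, 2, 3), free (9, 4, 12)); after release of (1, 0, 0) the pool is (10, 4, 12)


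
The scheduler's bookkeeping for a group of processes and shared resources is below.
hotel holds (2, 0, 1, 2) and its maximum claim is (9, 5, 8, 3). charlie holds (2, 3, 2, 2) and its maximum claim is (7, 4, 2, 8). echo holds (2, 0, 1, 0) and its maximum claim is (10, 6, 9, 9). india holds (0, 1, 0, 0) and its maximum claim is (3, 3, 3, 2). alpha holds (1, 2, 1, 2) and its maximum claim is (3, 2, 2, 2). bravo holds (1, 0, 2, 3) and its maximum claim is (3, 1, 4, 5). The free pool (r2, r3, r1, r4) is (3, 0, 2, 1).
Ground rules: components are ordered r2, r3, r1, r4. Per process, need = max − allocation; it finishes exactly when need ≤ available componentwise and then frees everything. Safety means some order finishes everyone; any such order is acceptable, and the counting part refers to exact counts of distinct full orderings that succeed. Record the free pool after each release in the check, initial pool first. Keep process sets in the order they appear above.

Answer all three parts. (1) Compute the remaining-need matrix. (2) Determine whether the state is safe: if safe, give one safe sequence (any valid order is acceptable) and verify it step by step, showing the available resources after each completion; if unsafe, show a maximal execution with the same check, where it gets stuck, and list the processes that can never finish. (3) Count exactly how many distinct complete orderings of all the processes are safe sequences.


(1) Need matrix, components ordered r2, r3, r1, r4:
  hotel: (7, 5, 7, 1)
  charlie: (5, 1, 0, 6)
  echo: (8, 6, 8, 9)
  india: (3, 2, 3, 2)
  alpha: (2, 0, 1, 0)
  bravo: (2, 1, 2, 2)
(2) SAFE — a valid safe sequence is alpha, bravo, india, charlie, hotel, echo.
Key observation: the order's first zero-slack moment is india ((3, 2, 3, 2) needed, (5, 2, 5, 6) free — a requested resource with nothing to spare).
Check, step by step:
  pool = (3, 0, 2, 1)
  run alpha (needs (2, 0, 1, 0), free (3, 0, 2, 1)); after release of (1, 2, 1, 2) the pool is (4, 2, 3, 3)
  run bravo (needs (2, 1, 2, 2), free (4, 2, 3, 3)); after release of (1, 0, 2, 3) the pool is (5, 2, 5, 6)
  run india (needs (3, 2, 3, 2), free (5, 2, 5, 6)); after release of (0, 1, 0, 0) the pool is (5, 3, 5, 6)
  run charlie (needs (5, 1, 0, 6), free (5, 3, 5, 6)); after release of (2, 3, 2, 2) the pool is (7, 6, 7, 8)
  run hotel (needs (7, 5, 7, 1), free (7, 6, 7, 8)); after release of (2, 0, 1, 2) the pool is (9, 6, 8, 10)
  run echo (needs (8, 6, 8, 9), free (9, 6, 8, 10)); after release of (2, 0, 1, 0) the pool is (11, 6, 9, 10)
(3) Precisely 4 of the possible complete orderings are safe sequences.


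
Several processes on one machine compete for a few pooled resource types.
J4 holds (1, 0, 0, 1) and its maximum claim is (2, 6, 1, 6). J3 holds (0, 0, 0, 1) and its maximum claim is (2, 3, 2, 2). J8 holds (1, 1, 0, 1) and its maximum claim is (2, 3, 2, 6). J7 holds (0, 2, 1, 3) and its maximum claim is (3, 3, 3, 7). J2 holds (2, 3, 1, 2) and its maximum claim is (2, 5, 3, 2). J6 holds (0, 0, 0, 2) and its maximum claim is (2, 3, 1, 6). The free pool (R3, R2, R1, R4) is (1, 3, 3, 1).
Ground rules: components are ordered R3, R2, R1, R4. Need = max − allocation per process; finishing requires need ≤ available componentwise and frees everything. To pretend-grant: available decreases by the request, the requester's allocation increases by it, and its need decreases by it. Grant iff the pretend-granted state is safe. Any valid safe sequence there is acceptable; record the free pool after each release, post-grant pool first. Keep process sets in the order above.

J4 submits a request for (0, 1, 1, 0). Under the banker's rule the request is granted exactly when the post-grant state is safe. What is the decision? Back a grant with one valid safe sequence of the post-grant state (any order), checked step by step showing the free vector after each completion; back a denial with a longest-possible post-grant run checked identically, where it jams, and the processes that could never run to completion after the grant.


GRANT. The post-grant state is safe; one safe sequence: J2, J3, J6, J7, J4, J8.
Key observation: after the grant the pool drops to (1, 2, 2, 1), which still lets J2 finish first and unwind the rest.
Check on the post-grant state, step by step:
  pool = (1, 2, 2, 1)
  J2: need (0, 2, 2, 0) fits (1, 2, 2, 1); releases (2, 3, 1, 2), pool now (3, 5, 3, 3)
  J3: need (2, 3, 2, 1) fits (3, 5, 3, 3); releases (0, 0, 0, 1), pool now (3, 5, 3, 4)
  J6: need (2, 3, 1, 4) fits (3, 5, 3, 4); releases (0, 0, 0, 2), pool now (3, 5, 3, 6)
  J7: need (3, 1, 2, 4) fits (3, 5, 3, 6); releases (0, 2, 1, 3), pool now (3, 7, 4, 9)
  J4: need (1, 5, 0, 5) fits (3, 7, 4, 9); releases (1, 1, 1, 1), pool now (4, 8, 5, 10)
  J8: need (1, 2, 2, 5) fits (4, 8, 5, 10); releases (1, 1, 0, 1), pool now (5, 9, 5, 11)


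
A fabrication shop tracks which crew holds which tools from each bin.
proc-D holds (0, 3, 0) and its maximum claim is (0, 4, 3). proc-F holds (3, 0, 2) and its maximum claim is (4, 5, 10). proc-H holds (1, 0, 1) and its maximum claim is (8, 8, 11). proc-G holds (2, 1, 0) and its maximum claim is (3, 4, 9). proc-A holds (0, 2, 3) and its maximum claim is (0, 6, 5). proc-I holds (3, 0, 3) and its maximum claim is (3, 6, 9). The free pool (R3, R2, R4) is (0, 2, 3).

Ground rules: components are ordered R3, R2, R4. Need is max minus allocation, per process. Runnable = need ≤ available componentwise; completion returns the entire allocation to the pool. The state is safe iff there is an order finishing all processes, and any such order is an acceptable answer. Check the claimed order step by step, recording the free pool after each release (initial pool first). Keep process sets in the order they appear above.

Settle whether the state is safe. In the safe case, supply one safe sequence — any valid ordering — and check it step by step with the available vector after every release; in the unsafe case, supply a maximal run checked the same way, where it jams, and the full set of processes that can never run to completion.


SAFE. One safe sequence: proc-D, proc-A, proc-I, proc-G, proc-F, proc-H.
Key observation: the first exact fit in this order is proc-D — it needs (0, 1, 3) with (0, 2, 3) free, meeting a requested resource to the last unit.
Walking it through:
  pool = (0, 2, 3)
  proc-D: need (0, 1, 3) fits (0, 2, 3); releases (0, 3, 0), pool now (0, 5, 3)
  proc-A: need (0, 4, 2) fits (0, 5, 3); releases (0, 2, 3), pool now (0, 7, 6)
  proc-I: need (0, 6, 6) fits (0, 7, 6); releases (3, 0, 3), pool now (3, 7, 9)
  proc-G: need (1, 3, 9) fits (3, 7, 9); releases (2, 1, 0), pool now (5, 8, 9)
  proc-F: need (1, 5, 8) fits (5, 8, 9); releases (3, 0, 2), pool now (8, 8, 11)
  proc-H: need (7, 8, 10) fits (8, 8, 11); releases (1, 0, 1), pool now (9, 8, 12)


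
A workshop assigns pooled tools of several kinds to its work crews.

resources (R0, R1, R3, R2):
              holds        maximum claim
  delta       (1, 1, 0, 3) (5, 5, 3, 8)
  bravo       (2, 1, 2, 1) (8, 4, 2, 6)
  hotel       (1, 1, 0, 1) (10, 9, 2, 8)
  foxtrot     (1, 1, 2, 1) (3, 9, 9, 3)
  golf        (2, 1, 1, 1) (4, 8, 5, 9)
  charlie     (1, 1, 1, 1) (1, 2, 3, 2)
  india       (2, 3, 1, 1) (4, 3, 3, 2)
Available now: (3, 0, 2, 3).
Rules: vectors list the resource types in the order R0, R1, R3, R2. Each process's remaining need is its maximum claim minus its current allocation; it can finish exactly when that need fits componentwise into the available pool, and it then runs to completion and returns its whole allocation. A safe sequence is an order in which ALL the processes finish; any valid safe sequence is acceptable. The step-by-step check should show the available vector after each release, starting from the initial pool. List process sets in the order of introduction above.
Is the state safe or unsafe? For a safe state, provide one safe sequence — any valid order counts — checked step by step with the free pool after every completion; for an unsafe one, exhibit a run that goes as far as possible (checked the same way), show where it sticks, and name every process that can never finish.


UNSAFE — no complete ordering exists.
Key observation: even finishing india, charlie, delta, bravo leaves just (9, 6, 6, 9) free — too little R1 for any of the remaining processes.
A maximal execution: india, charlie, delta, bravo — then nothing else fits. Step-by-step check:
  pool = (3, 0, 2, 3)
  india needs (2, 0, 2, 1) <= (3, 0, 2, 3) -> finishes; pool += (2, 3, 1, 1) = (5, 3, 3, 4)
  charlie needs (0, 1, 2, 1) <= (5, 3, 3, 4) -> finishes; pool += (1, 1, 1, 1) = (6, 4, 4, 5)
  delta needs (4, 4, 3, 5) <= (6, 4, 4, 5) -> finishes; pool += (1, 1, 0, 3) = (7, 5, 4, 8)
  bravo needs (6, 3, 0, 5) <= (7, 5, 4, 8) -> finishes; pool += (2, 1, 2, 1) = (9, 6, 6, 9)
  hotel still needs (9, 8, 2, 7) but only (9, 6, 6, 9) is free — short on R1
  foxtrot still needs (2, 8, 7, 2) but only (9, 6, 6, 9) is free — short on R1 and R3
  golf still needs (2, 7, 4, 8) but only (9, 6, 6, 9) is free — short on R1
Processes that can never finish: hotel, foxtrot and golf.
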